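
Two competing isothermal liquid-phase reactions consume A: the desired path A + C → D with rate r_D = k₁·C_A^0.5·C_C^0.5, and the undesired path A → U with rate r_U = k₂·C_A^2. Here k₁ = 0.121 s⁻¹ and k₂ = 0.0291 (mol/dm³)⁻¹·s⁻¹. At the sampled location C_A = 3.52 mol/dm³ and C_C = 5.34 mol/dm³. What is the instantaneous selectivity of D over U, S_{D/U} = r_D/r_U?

1.45

S_{D/U} = r_D/r_U = (k₁·C_A^0.5·C_C^0.5)/(k₂·C_A^2) = (k₁/k₂)·C_A^-1.5·C_C^0.5.
= (0.121×3.520^0.5×5.340^0.5) / (0.0291×3.520^2) = 0.5246/0.3606 = 1.45.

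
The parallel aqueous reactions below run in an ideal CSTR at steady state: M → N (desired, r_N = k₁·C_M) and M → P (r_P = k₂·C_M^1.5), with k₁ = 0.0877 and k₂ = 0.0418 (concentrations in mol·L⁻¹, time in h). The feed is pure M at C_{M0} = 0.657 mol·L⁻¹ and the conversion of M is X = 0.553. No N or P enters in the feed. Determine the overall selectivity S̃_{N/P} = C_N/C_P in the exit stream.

Exit C_M = C_{M0}(1−X) = 0.657×0.447 = 0.2937 mol·L⁻¹.
A CSTR operates uniformly at the exit composition, giving r_N = 0.02576 and r_P = 0.006653 (each k·C_M^n at C_M = 0.2937).
Overall selectivity = C_N/C_P = r_Nτ/(r_Pτ) = r_N/r_P = 3.87.

3.87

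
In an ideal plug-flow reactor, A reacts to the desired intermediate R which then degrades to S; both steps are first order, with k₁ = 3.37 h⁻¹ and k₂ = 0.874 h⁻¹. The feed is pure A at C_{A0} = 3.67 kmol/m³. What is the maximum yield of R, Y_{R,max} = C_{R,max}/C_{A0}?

0.623

Evaluating C_R at τ_opt = ln(k₂/k₁)/(k₂−k₁) gives C_{R,max}/C_{A0} = (k₁/k₂)^[k₂/(k₂−k₁)].
= (3.37/0.874)^(0.874/(0.874−3.37)) = (3.856)^(-0.3502) = 0.6234.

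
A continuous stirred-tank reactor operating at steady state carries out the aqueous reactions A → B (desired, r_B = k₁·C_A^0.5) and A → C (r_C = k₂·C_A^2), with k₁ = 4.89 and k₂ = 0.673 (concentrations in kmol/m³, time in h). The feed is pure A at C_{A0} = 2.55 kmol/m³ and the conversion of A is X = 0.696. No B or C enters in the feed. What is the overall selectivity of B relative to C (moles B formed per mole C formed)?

10.6

Exit C_A = C_{A0}(1−X) = 2.55×0.304 = 0.7752 kmol/m³.
A CSTR operates uniformly at the exit composition, giving r_B = 4.305 and r_C = 0.4044 (each k·C_A^n at C_A = 0.7752).
Overall selectivity = C_B/C_C = r_Bτ/(r_Cτ) = r_B/r_C = 10.6.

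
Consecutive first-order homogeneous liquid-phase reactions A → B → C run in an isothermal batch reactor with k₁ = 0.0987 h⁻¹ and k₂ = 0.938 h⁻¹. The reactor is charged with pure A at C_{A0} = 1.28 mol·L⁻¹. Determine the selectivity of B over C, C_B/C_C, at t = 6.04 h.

The intermediate concentration in a first-order A→B→C sequence is C_B = k₁C_{A0}(e^(−k₁t) − e^(−k₂t))/(k₂−k₁).
e^(−k₁t) = e^(−0.0987×6.04) = e^(−0.5961) = 0.5509; e^(−k₂t) = e^(−5.666) = 0.003463.
C_B = 0.0987×1.28/(0.938−0.0987) × (0.5509−0.003463) = 0.1505×0.5475 = 0.08241 mol·L⁻¹.
C_A = C_{A0}e^(−k₁t) = 0.7052 mol·L⁻¹, so C_C = C_{A0}−C_A−C_B = 0.4924 mol·L⁻¹; C_B/C_C = 0.167.

0.167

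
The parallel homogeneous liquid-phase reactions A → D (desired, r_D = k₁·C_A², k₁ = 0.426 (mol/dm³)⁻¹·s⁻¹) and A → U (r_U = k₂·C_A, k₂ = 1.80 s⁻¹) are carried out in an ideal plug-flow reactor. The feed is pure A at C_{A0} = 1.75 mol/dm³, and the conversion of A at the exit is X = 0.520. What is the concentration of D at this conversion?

C_A = C_{A0}(1−X) = 0.8400 mol/dm³.
Along a PFR/batch, dC_U/dC_A = −r_U/(r_D+r_U) = −k₂/(k₂+k₁·C_A).
Integrating from C_{A0} to C_A: C_U = (1.80/0.426)·ln[(1.80+0.426·1.75)/(1.80+0.426·0.840)] = 4.225·ln(2.546/2.158) = 0.6981 mol/dm³.
Then C_D = (C_{A0}−C_A) − C_U = 0.9100 − 0.6981 = 0.2119 mol/dm³.

0.212 mol/dm³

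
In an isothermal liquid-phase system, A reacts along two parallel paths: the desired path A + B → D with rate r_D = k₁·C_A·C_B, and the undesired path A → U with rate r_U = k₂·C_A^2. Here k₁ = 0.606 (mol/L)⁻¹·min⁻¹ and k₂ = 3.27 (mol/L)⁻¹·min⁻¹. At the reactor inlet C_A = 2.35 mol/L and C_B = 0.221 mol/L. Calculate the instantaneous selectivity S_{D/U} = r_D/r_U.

0.0174

S_{D/U} = r_D/r_U = (k₁·C_A·C_B)/(k₂·C_A^2) = (k₁/k₂)·C_A⁻¹·C_B.
= (0.606×2.350×0.2210) / (3.27×2.350^2) = 0.3147/18.06 = 0.0174.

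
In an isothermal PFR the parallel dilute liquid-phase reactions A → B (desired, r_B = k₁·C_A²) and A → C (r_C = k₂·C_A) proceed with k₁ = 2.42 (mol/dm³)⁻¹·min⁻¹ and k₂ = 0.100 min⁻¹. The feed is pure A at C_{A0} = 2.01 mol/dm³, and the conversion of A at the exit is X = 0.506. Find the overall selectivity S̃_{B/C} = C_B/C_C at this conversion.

34.9

C_A = C_{A0}(1−X) = 0.9929 mol/dm³.
Along a PFR/batch, dC_C/dC_A = −r_C/(r_B+r_C) = −k₂/(k₂+k₁·C_A).
Integrating from C_{A0} to C_A: C_C = (0.100/2.42)·ln[(0.100+2.42·2.01)/(0.100+2.42·0.993)] = 0.04132·ln(4.964/2.503) = 0.02830 mol/dm³.
Then C_B = (C_{A0}−C_A) − C_C = 1.017 − 0.02830 = 0.9888 mol/dm³.
S̃_{B/C} = C_B/C_C = 0.9888/0.02830 = 34.9.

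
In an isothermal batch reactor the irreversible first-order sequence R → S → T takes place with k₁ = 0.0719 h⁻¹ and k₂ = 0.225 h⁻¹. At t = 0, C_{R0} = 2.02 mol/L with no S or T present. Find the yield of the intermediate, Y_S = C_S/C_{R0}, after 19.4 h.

0.110

The intermediate concentration in a first-order A→B→C sequence is C_S = k₁C_{R0}(e^(−k₁t) − e^(−k₂t))/(k₂−k₁).
e^(−k₁t) = e^(−0.0719×19.4) = e^(−1.395) = 0.2479; e^(−k₂t) = e^(−4.365) = 0.01271.
C_S = 0.0719×2.02/(0.225−0.0719) × (0.2479−0.01271) = 0.9486×0.2352 = 0.2231 mol/L.
Y_S = C_S/C_{R0} = 0.2231/2.02 = 0.110.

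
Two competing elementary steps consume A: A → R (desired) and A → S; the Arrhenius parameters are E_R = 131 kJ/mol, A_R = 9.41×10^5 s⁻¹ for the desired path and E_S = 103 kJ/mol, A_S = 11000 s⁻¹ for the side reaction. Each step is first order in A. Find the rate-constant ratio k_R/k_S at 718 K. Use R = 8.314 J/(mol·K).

k_R/k_S = (A_R/A_S)·exp[−(E_R−E_S)/(RT)] = (A_R/A_S)·exp[(E_S−E_R)/(RT)].
(E_S−E_R)/(RT) = (103−131)×10³/(8.314×718) = -28000/5969 = -4.691.
k_R/k_S = (9.41×10^5/11000)·exp(-4.691) = 85.55 × 0.009182 = 0.785.
Since E_R > E_S, raising the temperature improves selectivity toward R.

0.785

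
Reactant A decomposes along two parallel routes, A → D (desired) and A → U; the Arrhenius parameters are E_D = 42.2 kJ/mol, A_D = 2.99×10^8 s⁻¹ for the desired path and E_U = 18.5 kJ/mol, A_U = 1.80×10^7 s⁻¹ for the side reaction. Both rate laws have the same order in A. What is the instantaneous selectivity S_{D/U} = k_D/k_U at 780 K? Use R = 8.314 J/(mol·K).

k_D/k_U = (A_D/A_U)·exp[−(E_D−E_U)/(RT)] = (A_D/A_U)·exp[(E_U−E_D)/(RT)].
(E_U−E_D)/(RT) = (18.5−42.2)×10³/(8.314×780) = -23700/6485 = -3.655.
k_D/k_U = (2.99×10^8/1.80×10^7)·exp(-3.655) = 16.61 × 0.02587 = 0.430.
Since E_D > E_U, raising the temperature improves selectivity toward D.

0.430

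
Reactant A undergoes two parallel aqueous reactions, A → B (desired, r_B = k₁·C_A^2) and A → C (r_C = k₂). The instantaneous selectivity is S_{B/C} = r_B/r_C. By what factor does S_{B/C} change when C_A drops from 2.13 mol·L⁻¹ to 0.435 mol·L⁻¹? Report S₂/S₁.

S_{B/C} = (k₁/k₂)·C_A^2, so S₂/S₁ = (C_{A,2}/C_{A,1})^2.
= (0.435/2.13)^2 = (0.2042)^2 = 0.0417.

0.0417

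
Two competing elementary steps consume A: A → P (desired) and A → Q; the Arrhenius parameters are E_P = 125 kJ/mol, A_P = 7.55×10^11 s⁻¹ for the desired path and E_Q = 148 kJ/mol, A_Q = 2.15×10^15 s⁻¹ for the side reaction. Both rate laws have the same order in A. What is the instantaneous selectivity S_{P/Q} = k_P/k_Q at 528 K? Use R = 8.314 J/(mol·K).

0.0662

Since both paths have the same order in A, the concentration cancels and S_{P/Q} = k_P/k_Q = (A_P/A_Q)·exp[(E_Q−E_P)/(RT)].
(E_Q−E_P)/(RT) = (148−125)×10³/(8.314×528) = 23000/4390 = 5.239.
k_P/k_Q = (7.55×10^11/2.15×10^15)·exp(5.239) = 3.512×10^-4 × 188.6 = 0.0662.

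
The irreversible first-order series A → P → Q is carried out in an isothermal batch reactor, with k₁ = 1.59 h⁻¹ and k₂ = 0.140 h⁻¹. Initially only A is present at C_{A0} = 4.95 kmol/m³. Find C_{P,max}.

3.91 kmol/m³

Evaluating C_P at t_opt = ln(k₂/k₁)/(k₂−k₁) gives C_{P,max}/C_{A0} = (k₁/k₂)^[k₂/(k₂−k₁)].
= (1.59/0.140)^(0.140/(0.140−1.59)) = (11.36)^(-0.09655) = 0.7909.
C_{P,max} = 0.7909×4.95 = 3.91 kmol/m³.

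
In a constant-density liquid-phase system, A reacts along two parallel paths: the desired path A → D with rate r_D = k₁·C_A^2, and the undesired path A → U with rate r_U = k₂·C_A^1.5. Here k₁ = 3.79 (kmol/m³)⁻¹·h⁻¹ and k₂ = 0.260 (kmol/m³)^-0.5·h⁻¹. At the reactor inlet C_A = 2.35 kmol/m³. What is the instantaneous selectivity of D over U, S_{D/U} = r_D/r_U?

S_{D/U} = r_D/r_U = (k₁·C_A^2)/(k₂·C_A^1.5) = (k₁/k₂)·C_A^0.5.
= (3.79×2.350^2) / (0.260×2.350^1.5) = 20.93/0.9366 = 22.3.
Since the desired path is higher order in A, keeping C_A high (PFR or concentrated feed) favours D.

22.3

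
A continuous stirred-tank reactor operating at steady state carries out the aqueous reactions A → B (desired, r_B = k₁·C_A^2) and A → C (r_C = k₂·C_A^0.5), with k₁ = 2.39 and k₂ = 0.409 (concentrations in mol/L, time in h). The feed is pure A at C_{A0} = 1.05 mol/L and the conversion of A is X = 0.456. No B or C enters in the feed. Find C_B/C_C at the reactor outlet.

2.52

Exit C_A = C_{A0}(1−X) = 1.05×0.544 = 0.5712 mol/L.
Rates in a CSTR are evaluated at the outlet concentration: r_B = 2.39×0.5712^2 = 0.7798, r_C = 0.409×0.5712^0.5 = 0.3091.
Overall selectivity = C_B/C_C = r_Bτ/(r_Cτ) = r_B/r_C = 2.52.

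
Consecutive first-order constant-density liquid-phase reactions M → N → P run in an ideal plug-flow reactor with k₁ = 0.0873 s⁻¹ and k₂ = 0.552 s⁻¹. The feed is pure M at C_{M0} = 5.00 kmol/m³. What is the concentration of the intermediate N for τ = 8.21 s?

0.449 kmol/m³

The intermediate concentration in a first-order A→B→C sequence is C_N = k₁C_{M0}(e^(−k₁τ) − e^(−k₂τ))/(k₂−k₁).
e^(−k₁τ) = e^(−0.0873×8.21) = e^(−0.7167) = 0.4883; e^(−k₂τ) = e^(−4.532) = 0.01076.
C_N = 0.0873×5.00/(0.552−0.0873) × (0.4883−0.01076) = 0.9393×0.4776 = 0.4486 kmol/m³.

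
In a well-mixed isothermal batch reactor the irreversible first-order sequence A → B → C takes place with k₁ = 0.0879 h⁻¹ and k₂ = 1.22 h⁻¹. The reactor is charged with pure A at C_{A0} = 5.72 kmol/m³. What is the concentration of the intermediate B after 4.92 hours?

For first-order series with pure A initially, C_B(t) = k₁C_{A0}/(k₂−k₁)·(e^(−k₁t) − e^(−k₂t)).
e^(−k₁t) = e^(−0.0879×4.92) = e^(−0.4325) = 0.6489; e^(−k₂t) = e^(−6.002) = 0.002473.
C_B = 0.0879×5.72/(1.22−0.0879) × (0.6489−0.002473) = 0.4441×0.6464 = 0.2871 kmol/m³.

0.287 kmol/m³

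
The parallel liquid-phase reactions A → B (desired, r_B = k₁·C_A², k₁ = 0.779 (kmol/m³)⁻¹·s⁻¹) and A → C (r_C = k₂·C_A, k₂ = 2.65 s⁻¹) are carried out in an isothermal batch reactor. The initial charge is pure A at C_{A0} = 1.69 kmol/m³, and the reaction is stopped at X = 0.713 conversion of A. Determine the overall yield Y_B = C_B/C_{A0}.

C_A = C_{A0}(1−X) = 0.4850 kmol/m³.
Along a PFR/batch, dC_C/dC_A = −r_C/(r_B+r_C) = −k₂/(k₂+k₁·C_A).
Integrating from C_{A0} to C_A: C_C = (2.65/0.779)·ln[(2.65+0.779·1.69)/(2.65+0.779·0.485)] = 3.402·ln(3.967/3.028) = 0.9186 kmol/m³.
Then C_B = (C_{A0}−C_A) − C_C = 1.205 − 0.9186 = 0.2864 kmol/m³.
Y_B = C_B/C_{A0} = 0.2864/1.69 = 0.169.

0.169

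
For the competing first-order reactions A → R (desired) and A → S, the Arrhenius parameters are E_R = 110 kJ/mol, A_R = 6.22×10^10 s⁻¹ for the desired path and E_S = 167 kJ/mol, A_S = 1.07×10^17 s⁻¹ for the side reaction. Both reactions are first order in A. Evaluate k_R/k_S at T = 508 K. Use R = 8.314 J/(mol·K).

With equal orders, S_{R/S} = k_R/k_S = (A_R/A_S)·exp[(E_S−E_R)/(RT)].
(E_S−E_R)/(RT) = (167−110)×10³/(8.314×508) = 57000/4224 = 13.50.
k_R/k_S = (6.22×10^10/1.07×10^17)·exp(13.50) = 5.813×10^-7 × 7.264×10^5 = 0.422.
Since E_R < E_S, lowering the temperature improves selectivity toward R.

0.422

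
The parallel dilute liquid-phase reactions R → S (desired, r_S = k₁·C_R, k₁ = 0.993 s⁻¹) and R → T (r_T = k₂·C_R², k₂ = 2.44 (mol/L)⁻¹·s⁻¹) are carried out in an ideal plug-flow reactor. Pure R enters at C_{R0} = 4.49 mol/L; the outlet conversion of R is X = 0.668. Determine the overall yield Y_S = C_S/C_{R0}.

0.0859

C_R = C_{R0}(1−X) = 1.491 mol/L.
Along a PFR/batch, dC_S/dC_R = −r_S/(r_S+r_T) = −k₁/(k₁+k₂·C_R).
Integrating from C_{R0} to C_R: C_S = (0.993/2.44)·ln[(0.993+2.44·4.49)/(0.993+2.44·1.49)] = 0.4070·ln(11.95/4.630) = 0.3858 mol/L.
Y_S = C_S/C_{R0} = 0.3858/4.49 = 0.0859.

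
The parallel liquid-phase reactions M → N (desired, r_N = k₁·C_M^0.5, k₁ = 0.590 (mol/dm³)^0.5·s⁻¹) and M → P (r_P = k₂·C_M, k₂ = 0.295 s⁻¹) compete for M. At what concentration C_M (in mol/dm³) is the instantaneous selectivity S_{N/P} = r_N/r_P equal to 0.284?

S_{N/P} = (k₁/k₂)·C_M^-0.5 ⇒ C_M = (S·k₂/k₁)^(-2).
= (0.284×0.295/0.590)^(-2) = (0.1420)^(-2) = 49.6 mol/dm³.

49.6 mol/dm³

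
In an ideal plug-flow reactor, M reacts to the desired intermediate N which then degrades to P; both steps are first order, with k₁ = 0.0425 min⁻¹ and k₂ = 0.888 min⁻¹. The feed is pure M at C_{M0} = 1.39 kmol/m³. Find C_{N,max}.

0.0571 kmol/m³

For a first-order series the maximum intermediate yield is C_{N,max}/C_{M0} = (k₁/k₂)^[k₂/(k₂−k₁)].
= (0.0425/0.888)^(0.888/(0.888−0.0425)) = (0.04786)^(1.050) = 0.04108.
C_{N,max} = 0.04108×1.39 = 0.0571 kmol/m³.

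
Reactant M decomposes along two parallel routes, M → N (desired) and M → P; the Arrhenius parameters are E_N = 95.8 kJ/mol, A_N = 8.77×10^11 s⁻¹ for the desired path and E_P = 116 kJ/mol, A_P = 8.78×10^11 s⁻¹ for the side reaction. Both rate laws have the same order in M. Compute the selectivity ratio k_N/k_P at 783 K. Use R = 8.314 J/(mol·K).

22.2

Since both paths have the same order in M, the concentration cancels and S_{N/P} = k_N/k_P = (A_N/A_P)·exp[(E_P−E_N)/(RT)].
(E_P−E_N)/(RT) = (116−95.8)×10³/(8.314×783) = 20200/6510 = 3.103.
k_N/k_P = (8.77×10^11/8.78×10^11)·exp(3.103) = 0.9989 × 22.26 = 22.2.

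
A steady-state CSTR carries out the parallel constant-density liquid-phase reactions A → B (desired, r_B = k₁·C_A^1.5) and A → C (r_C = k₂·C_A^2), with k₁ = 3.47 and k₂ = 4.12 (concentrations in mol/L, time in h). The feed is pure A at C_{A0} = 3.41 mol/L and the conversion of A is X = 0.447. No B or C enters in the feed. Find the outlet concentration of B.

Exit C_A = C_{A0}(1−X) = 3.41×0.553 = 1.886 mol/L.
Rates in a CSTR are evaluated at the outlet concentration: r_B = 3.47×1.886^1.5 = 8.986, r_C = 4.12×1.886^2 = 14.65.
Fraction of consumed A going to B: r_B/(r_B+r_C) = 0.3802.
C_B = 0.3802·C_{A0}·X = 0.3802×3.41×0.447 = 0.579 mol/L.

0.579 mol/L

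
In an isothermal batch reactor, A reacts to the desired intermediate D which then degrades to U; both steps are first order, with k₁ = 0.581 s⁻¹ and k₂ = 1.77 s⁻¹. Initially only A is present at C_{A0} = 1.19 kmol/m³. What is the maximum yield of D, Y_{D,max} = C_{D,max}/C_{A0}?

For a first-order series the maximum intermediate yield is C_{D,max}/C_{A0} = (k₁/k₂)^[k₂/(k₂−k₁)].
= (0.581/1.77)^(1.77/(1.77−0.581)) = (0.3282)^(1.489) = 0.1905.

0.190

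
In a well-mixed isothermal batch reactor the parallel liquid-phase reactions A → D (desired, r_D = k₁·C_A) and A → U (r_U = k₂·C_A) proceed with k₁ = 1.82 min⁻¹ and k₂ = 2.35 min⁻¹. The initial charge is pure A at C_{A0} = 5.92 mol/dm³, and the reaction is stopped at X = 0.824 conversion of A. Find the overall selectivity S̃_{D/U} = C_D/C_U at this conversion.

C_A = C_{A0}(1−X) = 1.042 mol/dm³.
Both paths are first order in A, so the instantaneous fraction to D is constant: dC_D/d(−C_A) = k₁/(k₁+k₂) = 0.4365.
C_D = 0.4365·(C_{A0}−C_A) = 0.4365×4.878 = 2.13 mol/dm³.
C_U = (C_{A0}−C_A)−C_D = 2.749 mol/dm³; S̃_{D/U} = 2.129/2.749 = 0.774.

0.774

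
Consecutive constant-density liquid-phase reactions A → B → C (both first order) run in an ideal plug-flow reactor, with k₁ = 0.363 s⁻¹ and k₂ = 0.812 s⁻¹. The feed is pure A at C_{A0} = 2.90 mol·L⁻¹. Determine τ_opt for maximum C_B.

The intermediate peaks when r₁ = r₂, i.e. k₁e^(−k₁τ) = k₂e^(−k₂τ), giving τ_opt = ln(k₂/k₁)/(k₂−k₁).
= ln(0.812/0.363)/(0.812−0.363) = ln(2.237)/0.4490 = 0.8051/0.4490 = 1.79 s.

1.79 s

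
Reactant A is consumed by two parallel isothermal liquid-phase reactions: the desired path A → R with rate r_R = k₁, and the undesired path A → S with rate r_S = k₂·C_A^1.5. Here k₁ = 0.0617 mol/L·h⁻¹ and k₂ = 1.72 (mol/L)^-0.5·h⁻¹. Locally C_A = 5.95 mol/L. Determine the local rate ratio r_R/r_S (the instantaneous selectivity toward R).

S_{R/S} = r_R/r_S = (k₁)/(k₂·C_A^1.5) = (k₁/k₂)·C_A^-1.5.
= (0.0617) / (1.72×5.950^1.5) = 0.06170/24.96 = 0.00247.
The undesired path is higher order in A, so low C_A (CSTR or dilute feed) favours R.

0.00247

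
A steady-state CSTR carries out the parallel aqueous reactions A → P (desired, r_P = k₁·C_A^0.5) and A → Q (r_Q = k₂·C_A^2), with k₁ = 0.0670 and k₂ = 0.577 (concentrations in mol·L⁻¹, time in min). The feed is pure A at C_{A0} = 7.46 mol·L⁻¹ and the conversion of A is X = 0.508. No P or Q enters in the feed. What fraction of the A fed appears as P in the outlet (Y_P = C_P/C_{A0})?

Exit C_A = C_{A0}(1−X) = 7.46×0.492 = 3.670 mol·L⁻¹.
In a CSTR the entire volume is at exit conditions, so r_P = 0.0670×3.670^0.5 = 0.1284 and r_Q = 0.577×3.670^2 = 7.773.
Fraction of consumed A going to P: r_P/(r_P+r_Q) = 0.01625.
C_P = 0.01625·C_{A0}·X = 0.01625×7.46×0.508 = 0.0616 mol·L⁻¹; Y_P = C_P/C_{A0} = 0.00825.

0.00825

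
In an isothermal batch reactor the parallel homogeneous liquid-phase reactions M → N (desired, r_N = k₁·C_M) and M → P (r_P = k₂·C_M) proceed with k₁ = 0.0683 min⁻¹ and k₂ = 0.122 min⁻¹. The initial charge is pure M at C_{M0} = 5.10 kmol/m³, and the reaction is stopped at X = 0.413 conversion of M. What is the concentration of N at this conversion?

0.756 kmol/m³

C_M = C_{M0}(1−X) = 2.994 kmol/m³.
Both paths are first order in M, so the instantaneous fraction to N is constant: dC_N/d(−C_M) = k₁/(k₁+k₂) = 0.3589.
C_N = 0.3589·(C_{M0}−C_M) = 0.3589×2.106 = 0.756 kmol/m³.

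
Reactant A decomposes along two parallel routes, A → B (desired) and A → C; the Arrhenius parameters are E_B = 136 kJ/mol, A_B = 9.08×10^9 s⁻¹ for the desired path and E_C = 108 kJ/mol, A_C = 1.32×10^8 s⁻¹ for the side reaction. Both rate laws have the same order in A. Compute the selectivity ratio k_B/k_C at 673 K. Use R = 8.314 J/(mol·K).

0.462

With equal orders, S_{B/C} = k_B/k_C = (A_B/A_C)·exp[(E_C−E_B)/(RT)].
(E_C−E_B)/(RT) = (108−136)×10³/(8.314×673) = -28000/5595 = -5.004.
k_B/k_C = (9.08×10^9/1.32×10^8)·exp(-5.004) = 68.79 × 0.006710 = 0.462.
Since E_B > E_C, raising the temperature improves selectivity toward B.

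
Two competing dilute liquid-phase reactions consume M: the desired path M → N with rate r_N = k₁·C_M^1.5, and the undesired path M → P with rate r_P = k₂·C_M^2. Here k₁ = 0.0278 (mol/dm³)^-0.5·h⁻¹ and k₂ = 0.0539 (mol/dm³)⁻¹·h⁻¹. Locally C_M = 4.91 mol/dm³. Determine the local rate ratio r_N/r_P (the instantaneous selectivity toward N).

0.233

S_{N/P} = r_N/r_P = (k₁·C_M^1.5)/(k₂·C_M^2) = (k₁/k₂)·C_M^-0.5.
= (0.0278×4.910^1.5) / (0.0539×4.910^2) = 0.3025/1.299 = 0.233.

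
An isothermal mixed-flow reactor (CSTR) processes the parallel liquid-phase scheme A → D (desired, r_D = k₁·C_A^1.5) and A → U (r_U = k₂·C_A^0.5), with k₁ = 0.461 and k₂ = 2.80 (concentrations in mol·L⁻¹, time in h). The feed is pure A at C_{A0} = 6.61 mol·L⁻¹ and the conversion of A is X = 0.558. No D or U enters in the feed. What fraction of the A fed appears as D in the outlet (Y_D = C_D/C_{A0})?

0.181

Exit C_A = C_{A0}(1−X) = 6.61×0.442 = 2.922 mol·L⁻¹.
A CSTR operates uniformly at the exit composition, giving r_D = 2.302 and r_U = 4.786 (each k·C_A^n at C_A = 2.922).
Fraction of consumed A going to D: r_D/(r_D+r_U) = 0.3248.
C_D = 0.3248·C_{A0}·X = 0.3248×6.61×0.558 = 1.20 mol·L⁻¹; Y_D = C_D/C_{A0} = 0.181.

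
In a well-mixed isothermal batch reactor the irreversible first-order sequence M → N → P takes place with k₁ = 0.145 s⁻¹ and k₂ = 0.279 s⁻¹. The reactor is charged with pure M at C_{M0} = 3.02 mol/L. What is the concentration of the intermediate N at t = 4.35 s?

0.768 mol/L

For first-order series with pure M initially, C_N(t) = k₁C_{M0}/(k₂−k₁)·(e^(−k₁t) − e^(−k₂t)).
e^(−k₁t) = e^(−0.145×4.35) = e^(−0.6307) = 0.5322; e^(−k₂t) = e^(−1.214) = 0.2971.
C_N = 0.145×3.02/(0.279−0.145) × (0.5322−0.2971) = 3.268×0.2351 = 0.7682 mol/L.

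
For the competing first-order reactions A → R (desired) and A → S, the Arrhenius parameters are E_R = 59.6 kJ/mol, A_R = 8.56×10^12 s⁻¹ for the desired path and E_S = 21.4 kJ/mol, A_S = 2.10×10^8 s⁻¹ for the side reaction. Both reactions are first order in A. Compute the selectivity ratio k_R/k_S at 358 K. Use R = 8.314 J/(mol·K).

0.109

With equal orders, S_{R/S} = k_R/k_S = (A_R/A_S)·exp[(E_S−E_R)/(RT)].
(E_S−E_R)/(RT) = (21.4−59.6)×10³/(8.314×358) = -38200/2976 = -12.83.
k_R/k_S = (8.56×10^12/2.10×10^8)·exp(-12.83) = 40762 × 2.668×10^-6 = 0.109.
Since E_R > E_S, raising the temperature improves selectivity toward R.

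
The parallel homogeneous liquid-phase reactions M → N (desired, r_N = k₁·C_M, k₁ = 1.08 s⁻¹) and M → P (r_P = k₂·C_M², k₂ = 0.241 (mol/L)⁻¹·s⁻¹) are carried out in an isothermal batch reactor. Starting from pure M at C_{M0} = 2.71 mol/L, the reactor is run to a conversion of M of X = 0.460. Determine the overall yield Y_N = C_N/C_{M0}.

0.315

C_M = C_{M0}(1−X) = 1.463 mol/L.
Along a PFR/batch, dC_N/dC_M = −r_N/(r_N+r_P) = −k₁/(k₁+k₂·C_M).
Integrating from C_{M0} to C_M: C_N = (1.08/0.241)·ln[(1.08+0.241·2.71)/(1.08+0.241·1.46)] = 4.481·ln(1.733/1.433) = 0.8531 mol/L.
Y_N = C_N/C_{M0} = 0.8531/2.71 = 0.315.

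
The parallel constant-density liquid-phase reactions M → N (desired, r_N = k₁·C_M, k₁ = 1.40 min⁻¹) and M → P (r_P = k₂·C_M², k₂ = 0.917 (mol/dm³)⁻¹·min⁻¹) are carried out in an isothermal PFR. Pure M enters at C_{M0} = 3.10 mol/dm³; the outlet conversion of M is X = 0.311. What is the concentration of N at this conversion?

0.357 mol/dm³

C_M = C_{M0}(1−X) = 2.136 mol/dm³.
Along a PFR/batch, dC_N/dC_M = −r_N/(r_N+r_P) = −k₁/(k₁+k₂·C_M).
Integrating from C_{M0} to C_M: C_N = (1.40/0.917)·ln[(1.40+0.917·3.10)/(1.40+0.917·2.14)] = 1.527·ln(4.243/3.359) = 0.3567 mol/dm³.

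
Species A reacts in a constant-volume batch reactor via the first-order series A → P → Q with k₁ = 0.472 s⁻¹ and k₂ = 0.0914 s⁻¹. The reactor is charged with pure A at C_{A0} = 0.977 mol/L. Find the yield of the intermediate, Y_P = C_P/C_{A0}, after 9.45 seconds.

0.508

Solving the coupled first-order balances gives C_P(t) = [k₁/(k₂−k₁)]·C_{A0}·(e^(−k₁t) − e^(−k₂t)).
e^(−k₁t) = e^(−0.472×9.45) = e^(−4.460) = 0.01156; e^(−k₂t) = e^(−0.8637) = 0.4216.
C_P = 0.472×0.977/(0.0914−0.472) × (0.01156−0.4216) = (-1.212)×(-0.4100) = 0.4968 mol/L.
Y_P = C_P/C_{A0} = 0.4968/0.977 = 0.508.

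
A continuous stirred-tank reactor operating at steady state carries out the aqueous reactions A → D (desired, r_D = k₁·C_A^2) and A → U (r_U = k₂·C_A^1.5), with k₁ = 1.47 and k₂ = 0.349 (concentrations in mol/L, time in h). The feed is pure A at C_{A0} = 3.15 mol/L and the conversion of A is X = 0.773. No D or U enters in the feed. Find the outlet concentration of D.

1.90 mol/L

Exit C_A = C_{A0}(1−X) = 3.15×0.227 = 0.7150 mol/L.
In a CSTR the entire volume is at exit conditions, so r_D = 1.47×0.7150^2 = 0.7516 and r_U = 0.349×0.7150^1.5 = 0.2110.
Fraction of consumed A going to D: r_D/(r_D+r_U) = 0.7808.
C_D = 0.7808·C_{A0}·X = 0.7808×3.15×0.773 = 1.90 mol/L.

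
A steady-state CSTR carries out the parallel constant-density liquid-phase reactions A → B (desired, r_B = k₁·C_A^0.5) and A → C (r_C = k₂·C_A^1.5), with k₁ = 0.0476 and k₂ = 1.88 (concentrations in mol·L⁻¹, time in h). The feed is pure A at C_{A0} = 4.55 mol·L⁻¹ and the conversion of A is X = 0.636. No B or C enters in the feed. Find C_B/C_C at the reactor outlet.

0.0153

Exit C_A = C_{A0}(1−X) = 4.55×0.364 = 1.656 mol·L⁻¹.
Rates in a CSTR are evaluated at the outlet concentration: r_B = 0.0476×1.656^0.5 = 0.06126, r_C = 1.88×1.656^1.5 = 4.007.
Overall selectivity = C_B/C_C = r_Bτ/(r_Cτ) = r_B/r_C = 0.0153.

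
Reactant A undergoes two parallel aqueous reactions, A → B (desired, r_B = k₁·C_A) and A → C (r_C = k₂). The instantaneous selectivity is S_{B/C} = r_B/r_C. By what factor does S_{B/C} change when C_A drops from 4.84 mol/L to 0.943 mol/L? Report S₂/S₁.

0.195

S_{B/C} = (k₁/k₂)·C_A, so S₂/S₁ = (C_{A,2}/C_{A,1}).
= 0.943/4.84 = 0.195.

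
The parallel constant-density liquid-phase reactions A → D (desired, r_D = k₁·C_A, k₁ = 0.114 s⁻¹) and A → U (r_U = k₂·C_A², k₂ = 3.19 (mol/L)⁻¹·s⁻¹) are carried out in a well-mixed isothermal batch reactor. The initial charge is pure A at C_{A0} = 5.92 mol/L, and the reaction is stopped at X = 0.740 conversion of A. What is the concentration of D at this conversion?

C_A = C_{A0}(1−X) = 1.539 mol/L.
Along a PFR/batch, dC_D/dC_A = −r_D/(r_D+r_U) = −k₁/(k₁+k₂·C_A).
Integrating from C_{A0} to C_A: C_D = (0.114/3.19)·ln[(0.114+3.19·5.92)/(0.114+3.19·1.54)] = 0.03574·ln(19.00/5.024) = 0.04753 mol/L.

0.0475 mol/L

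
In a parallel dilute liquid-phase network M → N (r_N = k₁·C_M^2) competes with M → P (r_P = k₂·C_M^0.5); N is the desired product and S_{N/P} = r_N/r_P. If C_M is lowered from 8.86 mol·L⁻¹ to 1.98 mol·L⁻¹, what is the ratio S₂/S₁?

S_{N/P} = (k₁/k₂)·C_M^1.5, so S₂/S₁ = (C_{M,2}/C_{M,1})^1.5.
= (1.98/8.86)^1.5 = (0.2235)^1.5 = 0.106.
Selectivity toward N falls as C_M falls — high-concentration operation is favoured.

0.106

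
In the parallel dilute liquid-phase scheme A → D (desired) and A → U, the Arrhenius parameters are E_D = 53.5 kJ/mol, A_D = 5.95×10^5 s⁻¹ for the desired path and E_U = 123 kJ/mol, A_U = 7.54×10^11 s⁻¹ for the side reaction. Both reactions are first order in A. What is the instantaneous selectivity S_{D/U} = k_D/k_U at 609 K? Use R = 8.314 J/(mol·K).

Since both paths have the same order in A, the concentration cancels and S_{D/U} = k_D/k_U = (A_D/A_U)·exp[(E_U−E_D)/(RT)].
(E_U−E_D)/(RT) = (123−53.5)×10³/(8.314×609) = 69500/5063 = 13.73.
k_D/k_U = (5.95×10^5/7.54×10^11)·exp(13.73) = 7.891×10^-7 × 9.148×10^5 = 0.722.

0.722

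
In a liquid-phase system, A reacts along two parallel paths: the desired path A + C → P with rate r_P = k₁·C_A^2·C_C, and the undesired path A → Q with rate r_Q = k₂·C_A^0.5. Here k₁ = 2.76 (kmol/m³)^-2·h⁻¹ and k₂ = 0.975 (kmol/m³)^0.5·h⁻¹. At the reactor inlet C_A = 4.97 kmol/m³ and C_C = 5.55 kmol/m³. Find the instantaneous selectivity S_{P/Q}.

174

S_{P/Q} = r_P/r_Q = (k₁·C_A^2·C_C)/(k₂·C_A^0.5) = (k₁/k₂)·C_A^1.5·C_C.
= (2.76×4.970^2×5.550) / (0.975×4.970^0.5) = 378.4/2.174 = 174.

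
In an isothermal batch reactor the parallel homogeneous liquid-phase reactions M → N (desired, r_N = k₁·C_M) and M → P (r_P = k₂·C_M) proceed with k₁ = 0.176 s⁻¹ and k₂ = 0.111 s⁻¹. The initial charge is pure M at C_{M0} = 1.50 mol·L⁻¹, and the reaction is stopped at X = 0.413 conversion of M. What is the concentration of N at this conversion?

C_M = C_{M0}(1−X) = 0.8805 mol·L⁻¹.
Both paths are first order in M, so the instantaneous fraction to N is constant: dC_N/d(−C_M) = k₁/(k₁+k₂) = 0.6132.
C_N = 0.6132·(C_{M0}−C_M) = 0.6132×0.6195 = 0.380 mol·L⁻¹.

0.380 mol·L⁻¹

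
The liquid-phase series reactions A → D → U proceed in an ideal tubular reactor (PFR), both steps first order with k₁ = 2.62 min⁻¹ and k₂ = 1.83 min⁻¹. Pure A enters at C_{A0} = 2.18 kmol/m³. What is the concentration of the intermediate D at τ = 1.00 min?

Solving the coupled first-order balances gives C_D(τ) = [k₁/(k₂−k₁)]·C_{A0}·(e^(−k₁τ) − e^(−k₂τ)).
e^(−k₁τ) = e^(−2.62×1.00) = e^(−2.620) = 0.07280; e^(−k₂τ) = e^(−1.830) = 0.1604.
C_D = 2.62×2.18/(1.83−2.62) × (0.07280−0.1604) = (-7.230)×(-0.08761) = 0.6334 kmol/m³.

0.633 kmol/m³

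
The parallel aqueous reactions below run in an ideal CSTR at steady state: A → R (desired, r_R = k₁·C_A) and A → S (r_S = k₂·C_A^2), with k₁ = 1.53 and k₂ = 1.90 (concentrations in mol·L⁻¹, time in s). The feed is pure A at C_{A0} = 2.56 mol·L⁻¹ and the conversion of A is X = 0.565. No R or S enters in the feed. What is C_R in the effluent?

Exit C_A = C_{A0}(1−X) = 2.56×0.435 = 1.114 mol·L⁻¹.
In a CSTR the entire volume is at exit conditions, so r_R = 1.53×1.114 = 1.704 and r_S = 1.90×1.114^2 = 2.356.
Fraction of consumed A going to R: r_R/(r_R+r_S) = 0.4197.
C_R = 0.4197·C_{A0}·X = 0.4197×2.56×0.565 = 0.607 mol·L⁻¹.

0.607 mol·L⁻¹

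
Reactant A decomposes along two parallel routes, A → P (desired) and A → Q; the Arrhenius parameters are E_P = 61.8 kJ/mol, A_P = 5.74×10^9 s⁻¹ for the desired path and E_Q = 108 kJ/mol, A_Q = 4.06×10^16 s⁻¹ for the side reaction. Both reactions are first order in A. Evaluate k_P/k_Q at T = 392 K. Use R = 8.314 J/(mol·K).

0.203

Since both paths have the same order in A, the concentration cancels and S_{P/Q} = k_P/k_Q = (A_P/A_Q)·exp[(E_Q−E_P)/(RT)].
(E_Q−E_P)/(RT) = (108−61.8)×10³/(8.314×392) = 46200/3259 = 14.18.
k_P/k_Q = (5.74×10^9/4.06×10^16)·exp(14.18) = 1.414×10^-7 × 1.434×10^6 = 0.203.
Since E_P < E_Q, lowering the temperature improves selectivity toward P.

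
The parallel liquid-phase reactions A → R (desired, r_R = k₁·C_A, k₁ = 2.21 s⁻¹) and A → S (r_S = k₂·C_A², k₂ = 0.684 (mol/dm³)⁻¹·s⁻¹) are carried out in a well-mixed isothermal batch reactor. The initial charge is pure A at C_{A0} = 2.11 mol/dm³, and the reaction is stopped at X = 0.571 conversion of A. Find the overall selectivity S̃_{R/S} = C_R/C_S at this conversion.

C_A = C_{A0}(1−X) = 0.9052 mol/dm³.
Along a PFR/batch, dC_R/dC_A = −r_R/(r_R+r_S) = −k₁/(k₁+k₂·C_A).
Integrating from C_{A0} to C_A: C_R = (2.21/0.684)·ln[(2.21+0.684·2.11)/(2.21+0.684·0.905)] = 3.231·ln(3.653/2.829) = 0.8260 mol/dm³.
C_S = (C_{A0}−C_A)−C_R = 0.3788 mol/dm³; S̃_{R/S} = 0.8260/0.3788 = 2.18.

2.18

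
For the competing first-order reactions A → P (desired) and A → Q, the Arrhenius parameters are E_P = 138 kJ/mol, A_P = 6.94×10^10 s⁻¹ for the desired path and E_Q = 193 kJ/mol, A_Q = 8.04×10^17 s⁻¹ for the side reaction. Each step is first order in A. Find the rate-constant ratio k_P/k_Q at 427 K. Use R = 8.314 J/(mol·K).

0.462

With equal orders, S_{P/Q} = k_P/k_Q = (A_P/A_Q)·exp[(E_Q−E_P)/(RT)].
(E_Q−E_P)/(RT) = (193−138)×10³/(8.314×427) = 55000/3550 = 15.49.
k_P/k_Q = (6.94×10^10/8.04×10^17)·exp(15.49) = 8.632×10^-8 × 5.350×10^6 = 0.462.
Since E_P < E_Q, lowering the temperature improves selectivity toward P.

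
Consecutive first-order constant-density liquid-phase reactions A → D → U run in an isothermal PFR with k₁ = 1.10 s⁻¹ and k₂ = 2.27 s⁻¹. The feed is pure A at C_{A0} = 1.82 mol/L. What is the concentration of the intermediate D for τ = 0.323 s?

Solving the coupled first-order balances gives C_D(τ) = [k₁/(k₂−k₁)]·C_{A0}·(e^(−k₁τ) − e^(−k₂τ)).
e^(−k₁τ) = e^(−1.10×0.323) = e^(−0.3553) = 0.7010; e^(−k₂τ) = e^(−0.7332) = 0.4804.
C_D = 1.10×1.82/(2.27−1.10) × (0.7010−0.4804) = 1.711×0.2206 = 0.3775 mol/L.

0.377 mol/L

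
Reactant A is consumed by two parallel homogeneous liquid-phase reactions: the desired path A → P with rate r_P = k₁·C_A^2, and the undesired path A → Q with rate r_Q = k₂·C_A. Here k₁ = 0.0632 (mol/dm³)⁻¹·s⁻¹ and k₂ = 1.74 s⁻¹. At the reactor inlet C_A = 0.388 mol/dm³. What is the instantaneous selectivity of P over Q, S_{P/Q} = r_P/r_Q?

S_{P/Q} = r_P/r_Q = (k₁·C_A^2)/(k₂·C_A) = (k₁/k₂)·C_A.
= (0.0632×0.3880^2) / (1.74×0.3880) = 0.009514/0.6751 = 0.0141.

0.0141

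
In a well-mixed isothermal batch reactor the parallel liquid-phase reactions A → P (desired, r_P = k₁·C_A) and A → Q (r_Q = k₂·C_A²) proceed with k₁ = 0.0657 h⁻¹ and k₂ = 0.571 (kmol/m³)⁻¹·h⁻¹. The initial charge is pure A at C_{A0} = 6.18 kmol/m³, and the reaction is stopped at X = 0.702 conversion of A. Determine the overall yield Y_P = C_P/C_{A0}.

0.0218

C_A = C_{A0}(1−X) = 1.842 kmol/m³.
Along a PFR/batch, dC_P/dC_A = −r_P/(r_P+r_Q) = −k₁/(k₁+k₂·C_A).
Integrating from C_{A0} to C_A: C_P = (0.0657/0.571)·ln[(0.0657+0.571·6.18)/(0.0657+0.571·1.84)] = 0.1151·ln(3.594/1.117) = 0.1344 kmol/m³.
Y_P = C_P/C_{A0} = 0.1344/6.18 = 0.0218.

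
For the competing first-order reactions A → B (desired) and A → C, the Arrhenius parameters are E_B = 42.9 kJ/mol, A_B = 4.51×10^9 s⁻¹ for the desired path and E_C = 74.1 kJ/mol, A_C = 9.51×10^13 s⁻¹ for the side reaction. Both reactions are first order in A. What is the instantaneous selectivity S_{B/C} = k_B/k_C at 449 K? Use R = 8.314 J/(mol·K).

Since both paths have the same order in A, the concentration cancels and S_{B/C} = k_B/k_C = (A_B/A_C)·exp[(E_C−E_B)/(RT)].
(E_C−E_B)/(RT) = (74.1−42.9)×10³/(8.314×449) = 31200/3733 = 8.358.
k_B/k_C = (4.51×10^9/9.51×10^13)·exp(8.358) = 4.742×10^-5 × 4264 = 0.202.
Since E_B < E_C, lowering the temperature improves selectivity toward B.

0.202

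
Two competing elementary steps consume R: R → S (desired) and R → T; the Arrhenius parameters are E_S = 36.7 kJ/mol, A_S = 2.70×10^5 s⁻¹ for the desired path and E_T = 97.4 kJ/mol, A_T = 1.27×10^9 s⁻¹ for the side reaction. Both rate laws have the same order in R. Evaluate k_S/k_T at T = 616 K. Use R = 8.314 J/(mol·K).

29.8

With equal orders, S_{S/T} = k_S/k_T = (A_S/A_T)·exp[(E_T−E_S)/(RT)].
(E_T−E_S)/(RT) = (97.4−36.7)×10³/(8.314×616) = 60700/5121 = 11.85.
k_S/k_T = (2.70×10^5/1.27×10^9)·exp(11.85) = 2.126×10^-4 × 1.404×10^5 = 29.8.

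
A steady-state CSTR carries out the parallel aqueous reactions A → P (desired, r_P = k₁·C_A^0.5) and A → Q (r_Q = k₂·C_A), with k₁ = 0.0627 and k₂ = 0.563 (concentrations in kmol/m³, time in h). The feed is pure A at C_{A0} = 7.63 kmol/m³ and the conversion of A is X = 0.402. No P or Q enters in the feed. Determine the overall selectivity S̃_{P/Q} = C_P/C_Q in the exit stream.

0.0521

Exit C_A = C_{A0}(1−X) = 7.63×0.598 = 4.563 kmol/m³.
In a CSTR the entire volume is at exit conditions, so r_P = 0.0627×4.563^0.5 = 0.1339 and r_Q = 0.563×4.563 = 2.569.
Overall selectivity = C_P/C_Q = r_Pτ/(r_Qτ) = r_P/r_Q = 0.0521.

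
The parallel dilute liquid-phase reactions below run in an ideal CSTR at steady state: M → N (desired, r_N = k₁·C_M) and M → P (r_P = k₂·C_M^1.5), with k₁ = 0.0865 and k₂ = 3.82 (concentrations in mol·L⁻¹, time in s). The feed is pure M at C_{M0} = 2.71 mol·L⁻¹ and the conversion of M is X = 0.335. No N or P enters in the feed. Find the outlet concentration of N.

0.0151 mol·L⁻¹

Exit C_M = C_{M0}(1−X) = 2.71×0.665 = 1.802 mol·L⁻¹.
In a CSTR the entire volume is at exit conditions, so r_N = 0.0865×1.802 = 0.1559 and r_P = 3.82×1.802^1.5 = 9.242.
Fraction of consumed M going to N: r_N/(r_N+r_P) = 0.01659.
C_N = 0.01659·C_{M0}·X = 0.01659×2.71×0.335 = 0.0151 mol·L⁻¹.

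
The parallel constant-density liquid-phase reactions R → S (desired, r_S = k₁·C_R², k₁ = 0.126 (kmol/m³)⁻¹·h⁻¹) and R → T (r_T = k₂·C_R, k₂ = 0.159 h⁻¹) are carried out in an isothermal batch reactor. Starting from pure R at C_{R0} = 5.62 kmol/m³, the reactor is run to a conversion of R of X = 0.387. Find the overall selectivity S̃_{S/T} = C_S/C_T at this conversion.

3.54

C_R = C_{R0}(1−X) = 3.445 kmol/m³.
Along a PFR/batch, dC_T/dC_R = −r_T/(r_S+r_T) = −k₂/(k₂+k₁·C_R).
Integrating from C_{R0} to C_R: C_T = (0.159/0.126)·ln[(0.159+0.126·5.62)/(0.159+0.126·3.45)] = 1.262·ln(0.8671/0.5931) = 0.4793 kmol/m³.
Then C_S = (C_{R0}−C_R) − C_T = 2.175 − 0.4793 = 1.696 kmol/m³.
S̃_{S/T} = C_S/C_T = 1.696/0.4793 = 3.54.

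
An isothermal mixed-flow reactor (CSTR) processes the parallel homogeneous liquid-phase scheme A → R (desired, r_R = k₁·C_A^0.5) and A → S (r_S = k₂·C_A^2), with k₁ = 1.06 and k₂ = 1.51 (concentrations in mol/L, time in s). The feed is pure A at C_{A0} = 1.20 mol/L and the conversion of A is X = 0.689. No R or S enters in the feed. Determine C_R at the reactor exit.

0.624 mol/L

Exit C_A = C_{A0}(1−X) = 1.20×0.311 = 0.3732 mol/L.
Rates in a CSTR are evaluated at the outlet concentration: r_R = 1.06×0.3732^0.5 = 0.6476, r_S = 1.51×0.3732^2 = 0.2103.
Fraction of consumed A going to R: r_R/(r_R+r_S) = 0.7548.
C_R = 0.7548·C_{A0}·X = 0.7548×1.20×0.689 = 0.624 mol/L.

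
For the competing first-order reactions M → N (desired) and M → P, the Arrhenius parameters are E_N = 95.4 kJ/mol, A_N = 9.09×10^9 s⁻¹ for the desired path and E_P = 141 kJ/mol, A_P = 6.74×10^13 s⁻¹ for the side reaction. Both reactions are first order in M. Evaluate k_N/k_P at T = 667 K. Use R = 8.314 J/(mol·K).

0.502

Since both paths have the same order in M, the concentration cancels and S_{N/P} = k_N/k_P = (A_N/A_P)·exp[(E_P−E_N)/(RT)].
(E_P−E_N)/(RT) = (141−95.4)×10³/(8.314×667) = 45600/5545 = 8.223.
k_N/k_P = (9.09×10^9/6.74×10^13)·exp(8.223) = 1.349×10^-4 × 3726 = 0.502.
Since E_N < E_P, lowering the temperature improves selectivity toward N.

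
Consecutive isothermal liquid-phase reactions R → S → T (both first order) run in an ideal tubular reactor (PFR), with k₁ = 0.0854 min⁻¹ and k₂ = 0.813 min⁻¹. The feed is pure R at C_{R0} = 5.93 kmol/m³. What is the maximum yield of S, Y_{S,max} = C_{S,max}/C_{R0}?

At the optimum, C_{S,max}/C_{R0} = (k₁/k₂)^[k₂/(k₂−k₁)].
= (0.0854/0.813)^(0.813/(0.813−0.0854)) = (0.1050)^(1.117) = 0.08063.

0.0806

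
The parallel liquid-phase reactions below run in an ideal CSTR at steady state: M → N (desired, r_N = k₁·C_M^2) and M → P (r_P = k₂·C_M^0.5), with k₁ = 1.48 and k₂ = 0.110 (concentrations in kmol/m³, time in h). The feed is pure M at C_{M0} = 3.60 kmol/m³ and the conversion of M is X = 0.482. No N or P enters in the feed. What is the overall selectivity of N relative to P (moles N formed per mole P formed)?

34.3

Exit C_M = C_{M0}(1−X) = 3.60×0.518 = 1.865 kmol/m³.
A CSTR operates uniformly at the exit composition, giving r_N = 5.147 and r_P = 0.1502 (each k·C_M^n at C_M = 1.865).
Overall selectivity = C_N/C_P = r_Nτ/(r_Pτ) = r_N/r_P = 34.3.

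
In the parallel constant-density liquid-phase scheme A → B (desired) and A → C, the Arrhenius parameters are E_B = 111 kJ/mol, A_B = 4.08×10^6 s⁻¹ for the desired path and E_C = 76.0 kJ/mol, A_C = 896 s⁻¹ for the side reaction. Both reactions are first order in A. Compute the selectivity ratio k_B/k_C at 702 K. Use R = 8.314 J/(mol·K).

11.3

Since both paths have the same order in A, the concentration cancels and S_{B/C} = k_B/k_C = (A_B/A_C)·exp[(E_C−E_B)/(RT)].
(E_C−E_B)/(RT) = (76.0−111)×10³/(8.314×702) = -35000/5836 = -5.997.
k_B/k_C = (4.08×10^6/896)·exp(-5.997) = 4554 × 0.002487 = 11.3.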